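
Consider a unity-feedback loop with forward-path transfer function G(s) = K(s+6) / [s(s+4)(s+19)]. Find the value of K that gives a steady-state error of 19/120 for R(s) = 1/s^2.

80

System type = 1 (one pole at s=0).
K_v = lim_{s→0} s·G(s) = K·6 / (4·19) = (3/38)·K.
e_ss = 1/K_v = 19/120 ⇒ K_v = 120/19 ⇒ K = (120/19)/(3/38) = 80.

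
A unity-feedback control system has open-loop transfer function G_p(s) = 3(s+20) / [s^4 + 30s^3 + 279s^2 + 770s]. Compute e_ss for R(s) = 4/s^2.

154/3

The denominator has no term below 770s — 1 pole at s=0, type 1.
K_v = lim_{s→0} s·G_p(s) = 3·20 / 770 = 6/77.
e_ss = 4/K_v = 4/(6/77) = 154/3.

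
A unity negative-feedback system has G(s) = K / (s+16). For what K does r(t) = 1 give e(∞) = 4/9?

20

System type = 0 (no poles at s=0).
K_p = lim_{s→0} G(s) = K / (16) = 0.0625·K.
e_ss = 1/(1 + K_p) = 4/9 ⇒ 1 + 0.0625·K = 2.25 ⇒ K = 20.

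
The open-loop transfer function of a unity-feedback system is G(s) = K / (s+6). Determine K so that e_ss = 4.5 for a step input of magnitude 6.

The open loop has no poles at the origin → type 0 system.
K_p = lim_{s→0} G(s) = K / (6) = (1/6)·K.
e_ss = 6/(1 + K_p) = 4.5 ⇒ 1 + (1/6)·K = 4/3 ⇒ K = 2.

2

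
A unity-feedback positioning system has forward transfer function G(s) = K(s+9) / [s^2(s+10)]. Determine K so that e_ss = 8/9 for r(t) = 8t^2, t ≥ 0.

20

G(s) has two factors of s in the denominator, so the system is type 2.
K_a = lim_{s→0} s^2·G(s) = K·9 / (10) = 0.9·K.
e_ss = 16/K_a = 8/9 ⇒ K_a = 18 ⇒ K = 18/0.9 = 20.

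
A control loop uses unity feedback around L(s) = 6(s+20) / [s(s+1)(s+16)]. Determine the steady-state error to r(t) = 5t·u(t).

L(s) has one factor of s in the denominator, so the system is type 1.
K_v = lim_{s→0} s·L(s) = 6·20 / (1·16) = 7.5.
e_ss = 5/K_v = 5/7.5 = 2/3.

2/3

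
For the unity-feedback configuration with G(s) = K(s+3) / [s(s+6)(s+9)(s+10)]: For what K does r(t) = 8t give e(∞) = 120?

12

System type = 1 (one pole at s=0).
K_v = lim_{s→0} s·G(s) = K·3 / (6·9·10) = (1/180)·K.
e_ss = 8/K_v = 120 ⇒ K_v = 1/15 ⇒ K = (1/15)/(1/180) = 12.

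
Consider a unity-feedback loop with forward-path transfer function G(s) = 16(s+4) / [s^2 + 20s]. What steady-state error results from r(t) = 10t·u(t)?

Factoring s from the denominator leaves a polynomial with constant term 20, so the system is type 1.
K_v = lim_{s→0} s·G(s) = 16·4 / 20 = 3.2.
e_ss = 10/K_v = 10/3.2 = 3.125.

3.125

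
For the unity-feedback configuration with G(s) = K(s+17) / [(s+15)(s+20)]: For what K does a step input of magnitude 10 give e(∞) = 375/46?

No free integrators in G(s): this is a type 0 system.
K_p = lim_{s→0} G(s) = K·17 / (15·20) = (17/300)·K.
e_ss = 10/(1 + K_p) = 375/46 ⇒ 1 + (17/300)·K = 92/75 ⇒ K = 4.

4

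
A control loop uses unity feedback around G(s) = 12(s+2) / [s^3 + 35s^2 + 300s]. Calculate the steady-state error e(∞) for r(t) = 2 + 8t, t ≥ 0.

100

Factoring s from the denominator leaves a polynomial with constant term 300, so the system is type 1. Taking each input component in turn:
  • 2: tracked with zero error.
  • 8t: e_ss = 8/K_v with K_v=0.08 → 100.
Total e_ss = 100.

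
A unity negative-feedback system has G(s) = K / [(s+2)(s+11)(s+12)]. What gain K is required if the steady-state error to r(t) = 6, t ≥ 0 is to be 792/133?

2

G(s) has no factors of s in the denominator, so the system is type 0.
K_p = lim_{s→0} G(s) = K / (2·11·12) = (1/264)·K.
e_ss = 6/(1 + K_p) = 792/133 ⇒ 1 + (1/264)·K = 133/132 ⇒ K = 2.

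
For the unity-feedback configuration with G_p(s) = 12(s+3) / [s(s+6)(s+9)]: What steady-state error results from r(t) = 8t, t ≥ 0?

G_p(s) has one factor of s in the denominator, so the system is type 1.
K_v = lim_{s→0} s·G_p(s) = 12·3 / (6·9) = 2/3.
e_ss = 8/K_v = 8/(2/3) = 12.

12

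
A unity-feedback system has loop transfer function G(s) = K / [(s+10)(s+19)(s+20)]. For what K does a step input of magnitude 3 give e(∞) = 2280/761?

G(s) has no factors of s in the denominator, so the system is type 0.
K_p = lim_{s→0} G(s) = K / (10·19·20) = (1/3800)·K.
e_ss = 3/(1 + K_p) = 2280/761 ⇒ 1 + (1/3800)·K = 761/760 ⇒ K = 5.

5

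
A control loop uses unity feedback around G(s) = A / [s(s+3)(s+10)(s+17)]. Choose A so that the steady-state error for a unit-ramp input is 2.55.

System type = 1 (one pole at s=0).
K_v = lim_{s→0} s·G(s) = A / (3·10·17) = (1/510)·A.
e_ss = 1/K_v = 2.55 ⇒ K_v = 20/51 ⇒ A = (20/51)/(1/510) = 200.

200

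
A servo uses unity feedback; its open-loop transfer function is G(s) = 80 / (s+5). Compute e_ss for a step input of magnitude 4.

System type = 0 (no poles at s=0).
K_p = lim_{s→0} G(s) = 80 / (5) = 16.
e_ss = 4/(1 + K_p) = 4/17.

4/17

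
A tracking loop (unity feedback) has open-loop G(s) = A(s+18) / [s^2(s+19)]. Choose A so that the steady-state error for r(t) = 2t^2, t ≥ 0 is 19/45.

The open loop has two poles at the origin → type 2 system.
K_a = lim_{s→0} s^2·G(s) = A·18 / (19) = (18/19)·A.
e_ss = 4/K_a = 19/45 ⇒ K_a = 180/19 ⇒ A = (180/19)/(18/19) = 10.

10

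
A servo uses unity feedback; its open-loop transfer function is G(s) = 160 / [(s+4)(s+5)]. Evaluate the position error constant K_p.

8

No free integrators in G(s): this is a type 0 system.
K_p = lim_{s→0} G(s) = 160 / (4·5) = 8.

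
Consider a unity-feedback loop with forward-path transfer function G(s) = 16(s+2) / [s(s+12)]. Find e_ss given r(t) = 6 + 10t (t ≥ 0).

System type = 1 (one pole at s=0). Taking each input component in turn:
  • 6: tracked with zero error.
  • 10t: e_ss = 10/K_v with K_v=8/3 → 3.75.
Total e_ss = 3.75.

3.75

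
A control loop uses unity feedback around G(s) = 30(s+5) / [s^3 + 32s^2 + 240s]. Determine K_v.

Lowest-order denominator term is 240s, so the open loop has 1 pole at the origin → type 1 system.
K_v = lim_{s→0} s·G(s) = 30·5 / 240 = 0.625.

0.625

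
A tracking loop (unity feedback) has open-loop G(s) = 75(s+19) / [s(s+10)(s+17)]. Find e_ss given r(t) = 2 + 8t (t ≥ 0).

272/285

G(s) has one factor of s in the denominator, so the system is type 1. Treating each term separately:
  • 2: tracked with zero error.
  • 8t: e_ss = 8/K_v with K_v=285/34 → 272/285.
Total e_ss = 272/285.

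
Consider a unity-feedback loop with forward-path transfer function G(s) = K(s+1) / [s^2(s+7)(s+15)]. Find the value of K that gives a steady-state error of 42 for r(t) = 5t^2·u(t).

25

System type = 2 (two poles at s=0).
K_a = lim_{s→0} s^2·G(s) = K·1 / (7·15) = (1/105)·K.
e_ss = 10/K_a = 42 ⇒ K_a = 5/21 ⇒ K = (5/21)/(1/105) = 25.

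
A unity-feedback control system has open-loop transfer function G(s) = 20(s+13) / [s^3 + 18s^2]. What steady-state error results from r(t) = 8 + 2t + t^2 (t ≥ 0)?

9/65

Lowest-order denominator term is 18s^2, so the open loop has 2 poles at the origin → type 2 system. Treating each term separately:
  • 8: tracked with zero error.
  • 2t: tracked with zero error.
  • t^2: e_ss = 2/K_a with K_a=130/9 → 9/65.
Total e_ss = 9/65.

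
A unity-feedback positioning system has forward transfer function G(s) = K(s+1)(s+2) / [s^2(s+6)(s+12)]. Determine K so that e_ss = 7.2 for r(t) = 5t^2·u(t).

50

System type = 2 (two poles at s=0).
K_a = lim_{s→0} s^2·G(s) = K·1·2 / (6·12) = (1/36)·K.
e_ss = 10/K_a = 7.2 ⇒ K_a = 25/18 ⇒ K = (25/18)/(1/36) = 50.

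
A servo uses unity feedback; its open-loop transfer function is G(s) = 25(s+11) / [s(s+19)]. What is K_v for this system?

275/19

One free integrator in G(s): this is a type 1 system.
K_v = lim_{s→0} s·G(s) = 25·11 / (19) = 275/19.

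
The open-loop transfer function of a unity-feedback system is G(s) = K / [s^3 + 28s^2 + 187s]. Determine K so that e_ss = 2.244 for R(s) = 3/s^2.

Factoring s from the denominator leaves a polynomial with constant term 187, so the system is type 1.
K_v = lim_{s→0} s·G(s) = K / 187 = (1/187)·K.
e_ss = 3/K_v = 2.244 ⇒ K_v = 250/187 ⇒ K = (250/187)/(1/187) = 250.

250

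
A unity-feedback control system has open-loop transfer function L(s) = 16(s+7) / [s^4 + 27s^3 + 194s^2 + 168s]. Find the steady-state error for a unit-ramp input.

The denominator has no term below 168s — 1 pole at s=0, type 1.
K_v = lim_{s→0} s·L(s) = 16·7 / 168 = 2/3.
e_ss = 1/K_v = 1/(2/3) = 1.5.

1.5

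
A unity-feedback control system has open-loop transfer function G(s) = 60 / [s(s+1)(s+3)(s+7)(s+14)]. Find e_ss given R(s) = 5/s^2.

24.5

One free integrator in G(s): this is a type 1 system.
K_v = lim_{s→0} s·G(s) = 60 / (1·3·7·14) = 10/49.
e_ss = 5/K_v = 5/(10/49) = 24.5.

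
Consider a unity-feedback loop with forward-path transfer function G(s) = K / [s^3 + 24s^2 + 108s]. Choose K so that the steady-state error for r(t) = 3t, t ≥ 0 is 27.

Lowest-order denominator term is 108s, so the open loop has 1 pole at the origin → type 1 system.
K_v = lim_{s→0} s·G(s) = K / 108 = (1/108)·K.
e_ss = 3/K_v = 27 ⇒ K_v = 1/9 ⇒ K = (1/9)/(1/108) = 12.

12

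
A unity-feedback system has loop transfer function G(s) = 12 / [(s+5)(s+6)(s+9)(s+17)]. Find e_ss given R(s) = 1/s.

765/767

System type = 0 (no poles at s=0).
K_p = lim_{s→0} G(s) = 12 / (5·6·9·17) = 2/765.
e_ss = 1/(1 + K_p) = 1/(767/765) = 765/767.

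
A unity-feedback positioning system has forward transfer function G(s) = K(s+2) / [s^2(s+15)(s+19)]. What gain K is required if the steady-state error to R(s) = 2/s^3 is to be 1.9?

G(s) has two factors of s in the denominator, so the system is type 2.
K_a = lim_{s→0} s^2·G(s) = K·2 / (15·19) = (2/285)·K.
e_ss = 2/K_a = 1.9 ⇒ K_a = 20/19 ⇒ K = (20/19)/(2/285) = 150.

150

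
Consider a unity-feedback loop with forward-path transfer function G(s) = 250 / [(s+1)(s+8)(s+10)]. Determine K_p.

No free integrators in G(s): this is a type 0 system.
K_p = lim_{s→0} G(s) = 250 / (1·8·10) = 3.125.

3.125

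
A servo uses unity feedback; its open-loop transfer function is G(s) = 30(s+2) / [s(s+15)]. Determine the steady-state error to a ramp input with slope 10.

2.5

G(s) has one factor of s in the denominator, so the system is type 1.
K_v = lim_{s→0} s·G(s) = 30·2 / (15) = 4.
e_ss = 10/K_v = 10/4 = 2.5.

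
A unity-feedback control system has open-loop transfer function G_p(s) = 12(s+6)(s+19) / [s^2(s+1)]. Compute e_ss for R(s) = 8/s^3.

Two free integrators in G_p(s): this is a type 2 system.
K_a = lim_{s→0} s^2·G_p(s) = 12·6·19 / (1) = 1368.
r(t) = 4t^2 gives R(s) = 8/s^3.
e_ss = 8/K_a = 8/1368 = 1/171.

1/171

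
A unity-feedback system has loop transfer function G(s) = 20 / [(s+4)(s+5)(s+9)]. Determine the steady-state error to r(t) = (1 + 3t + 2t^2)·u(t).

infinity

System type = 0 (no poles at s=0). Taking each input component in turn:
  • 1: e_ss = 1/(1+K_p) with K_p=1/9 → 0.9.
  • 3t: a type-0 system cannot track it, e_ss → ∞.
  • 2t^2: a type-0 system cannot track it, e_ss → ∞.
The unbounded component dominates.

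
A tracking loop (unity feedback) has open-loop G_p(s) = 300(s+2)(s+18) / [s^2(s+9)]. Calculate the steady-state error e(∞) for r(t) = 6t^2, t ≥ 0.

System type = 2 (two poles at s=0).
K_a = lim_{s→0} s^2·G_p(s) = 300·2·18 / (9) = 1200.
r(t) = 6t^2 gives R(s) = 12/s^3.
e_ss = 12/K_a = 12/1200 = 0.01.

0.01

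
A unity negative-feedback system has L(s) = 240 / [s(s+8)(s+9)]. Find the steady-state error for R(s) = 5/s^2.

L(s) has one factor of s in the denominator, so the system is type 1.
K_v = lim_{s→0} s·L(s) = 240 / (8·9) = 10/3.
e_ss = 5/K_v = 5/(10/3) = 1.5.

1.5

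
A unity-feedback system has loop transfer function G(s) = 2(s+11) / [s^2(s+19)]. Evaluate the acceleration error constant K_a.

22/19

Two free integrators in G(s): this is a type 2 system.
K_a = lim_{s→0} s^2·G(s) = 2·11 / (19) = 22/19.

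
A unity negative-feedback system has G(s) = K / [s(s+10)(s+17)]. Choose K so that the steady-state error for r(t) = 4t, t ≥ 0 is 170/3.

System type = 1 (one pole at s=0).
K_v = lim_{s→0} s·G(s) = K / (10·17) = (1/170)·K.
e_ss = 4/K_v = 170/3 ⇒ K_v = 6/85 ⇒ K = (6/85)/(1/170) = 12.

12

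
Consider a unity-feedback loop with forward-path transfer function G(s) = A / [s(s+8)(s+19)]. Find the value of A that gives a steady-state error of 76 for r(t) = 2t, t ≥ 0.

4

The open loop has one pole at the origin → type 1 system.
K_v = lim_{s→0} s·G(s) = A / (8·19) = (1/152)·A.
e_ss = 2/K_v = 76 ⇒ K_v = 1/38 ⇒ A = (1/38)/(1/152) = 4.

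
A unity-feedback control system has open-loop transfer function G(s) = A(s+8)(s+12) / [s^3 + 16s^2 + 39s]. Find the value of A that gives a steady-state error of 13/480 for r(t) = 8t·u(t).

The denominator has no term below 39s — 1 pole at s=0, type 1.
K_v = lim_{s→0} s·G(s) = A·8·12 / 39 = (32/13)·A.
e_ss = 8/K_v = 13/480 ⇒ K_v = 3840/13 ⇒ A = (3840/13)/(32/13) = 120.

120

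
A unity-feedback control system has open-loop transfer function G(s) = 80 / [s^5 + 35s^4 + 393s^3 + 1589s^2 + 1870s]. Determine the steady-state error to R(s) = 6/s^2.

Lowest-order denominator term is 1870s, so the open loop has 1 pole at the origin → type 1 system.
K_v = lim_{s→0} s·G(s) = 80 / 1870 = 8/187.
e_ss = 6/K_v = 6/(8/187) = 140.25.

140.25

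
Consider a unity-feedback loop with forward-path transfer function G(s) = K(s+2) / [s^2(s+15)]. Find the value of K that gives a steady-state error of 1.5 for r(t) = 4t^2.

System type = 2 (two poles at s=0).
K_a = lim_{s→0} s^2·G(s) = K·2 / (15) = (2/15)·K.
e_ss = 8/K_a = 1.5 ⇒ K_a = 16/3 ⇒ K = (16/3)/(2/15) = 40.

40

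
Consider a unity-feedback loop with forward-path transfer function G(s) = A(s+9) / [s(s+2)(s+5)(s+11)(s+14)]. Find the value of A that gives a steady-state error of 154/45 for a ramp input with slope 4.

200

System type = 1 (one pole at s=0).
K_v = lim_{s→0} s·G(s) = A·9 / (2·5·11·14) = (9/1540)·A.
e_ss = 4/K_v = 154/45 ⇒ K_v = 90/77 ⇒ A = (90/77)/(9/1540) = 200.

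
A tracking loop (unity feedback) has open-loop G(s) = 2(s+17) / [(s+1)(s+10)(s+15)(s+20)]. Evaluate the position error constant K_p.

G(s) has no factors of s in the denominator, so the system is type 0.
K_p = lim_{s→0} G(s) = 2·17 / (1·10·15·20) = 17/1500.

17/1500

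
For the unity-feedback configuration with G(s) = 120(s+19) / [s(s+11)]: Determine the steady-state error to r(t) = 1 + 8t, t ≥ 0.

11/285

G(s) has one factor of s in the denominator, so the system is type 1. By superposition:
  • 1: tracked with zero error.
  • 8t: e_ss = 8/K_v with K_v=2280/11 → 11/285.
Total e_ss = 11/285.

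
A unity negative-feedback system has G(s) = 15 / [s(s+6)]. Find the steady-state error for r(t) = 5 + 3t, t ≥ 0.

The open loop has one pole at the origin → type 1 system. By superposition:
  • 5: tracked with zero error.
  • 3t: e_ss = 3/K_v with K_v=2.5 → 1.2.
Total e_ss = 1.2.

1.2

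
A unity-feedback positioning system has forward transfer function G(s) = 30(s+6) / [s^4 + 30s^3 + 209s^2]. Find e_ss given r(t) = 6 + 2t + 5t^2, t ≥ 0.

The denominator has no term below 209s^2 — 2 poles at s=0, type 2. By superposition:
  • 6: tracked with zero error.
  • 2t: tracked with zero error.
  • 5t^2: e_ss = 10/K_a with K_a=180/209 → 209/18.
Total e_ss = 209/18.

209/18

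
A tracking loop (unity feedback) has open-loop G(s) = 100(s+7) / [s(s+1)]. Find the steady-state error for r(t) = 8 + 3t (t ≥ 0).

3/700

The open loop has one pole at the origin → type 1 system. By superposition:
  • 8: tracked with zero error.
  • 3t: e_ss = 3/K_v with K_v=700 → 3/700.
Total e_ss = 3/700.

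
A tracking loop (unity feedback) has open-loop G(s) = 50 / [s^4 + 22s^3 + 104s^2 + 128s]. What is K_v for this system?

Lowest-order denominator term is 128s, so the open loop has 1 pole at the origin → type 1 system.
K_v = lim_{s→0} s·G(s) = 50 / 128 = 25/64.

25/64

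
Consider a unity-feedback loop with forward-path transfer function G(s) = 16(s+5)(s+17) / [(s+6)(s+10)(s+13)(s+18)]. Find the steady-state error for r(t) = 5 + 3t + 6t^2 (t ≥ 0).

infinity

G(s) has no factors of s in the denominator, so the system is type 0. Treating each term separately:
  • 5: e_ss = 5/(1+K_p) with K_p=34/351 → 351/77.
  • 3t: a type-0 system cannot track it, e_ss → ∞.
  • 6t^2: a type-0 system cannot track it, e_ss → ∞.
The unbounded component dominates.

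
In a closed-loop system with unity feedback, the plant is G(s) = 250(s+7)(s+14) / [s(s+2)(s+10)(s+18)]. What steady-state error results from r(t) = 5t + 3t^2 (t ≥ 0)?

infinity

The open loop has one pole at the origin → type 1 system. Treating each term separately:
  • 5t: e_ss = 5/K_v with K_v=1225/18 → 18/245.
  • 3t^2: a type-1 system cannot track it, e_ss → ∞.
The unbounded component dominates.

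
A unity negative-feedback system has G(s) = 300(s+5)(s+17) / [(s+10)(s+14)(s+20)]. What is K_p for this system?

255/28

G(s) has no factors of s in the denominator, so the system is type 0.
K_p = lim_{s→0} G(s) = 300·5·17 / (10·14·20) = 255/28.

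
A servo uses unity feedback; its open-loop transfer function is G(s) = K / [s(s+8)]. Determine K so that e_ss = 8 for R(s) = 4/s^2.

4

One free integrator in G(s): this is a type 1 system.
K_v = lim_{s→0} s·G(s) = K / (8) = 0.125·K.
e_ss = 4/K_v = 8 ⇒ K_v = 0.5 ⇒ K = 0.5/0.125 = 4.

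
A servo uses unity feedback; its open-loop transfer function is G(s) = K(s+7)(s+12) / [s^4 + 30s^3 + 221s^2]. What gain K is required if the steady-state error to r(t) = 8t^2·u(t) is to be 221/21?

4

The denominator has no term below 221s^2 — 2 poles at s=0, type 2.
K_a = lim_{s→0} s^2·G(s) = K·7·12 / 221 = (84/221)·K.
e_ss = 16/K_a = 221/21 ⇒ K_a = 336/221 ⇒ K = (336/221)/(84/221) = 4.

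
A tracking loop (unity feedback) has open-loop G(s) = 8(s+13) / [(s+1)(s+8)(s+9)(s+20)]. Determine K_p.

No free integrators in G(s): this is a type 0 system.
K_p = lim_{s→0} G(s) = 8·13 / (1·8·9·20) = 13/180.

13/180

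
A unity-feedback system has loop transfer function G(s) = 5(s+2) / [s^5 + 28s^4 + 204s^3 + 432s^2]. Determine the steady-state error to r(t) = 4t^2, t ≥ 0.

Lowest-order denominator term is 432s^2, so the open loop has 2 poles at the origin → type 2 system.
K_a = lim_{s→0} s^2·G(s) = 5·2 / 432 = 5/216.
r(t) = 4t^2 gives R(s) = 8/s^3.
e_ss = 8/K_a = 8/(5/216) = 345.6.

345.6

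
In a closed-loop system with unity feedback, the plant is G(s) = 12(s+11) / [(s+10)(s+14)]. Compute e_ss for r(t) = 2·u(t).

35/34

System type = 0 (no poles at s=0).
K_p = lim_{s→0} G(s) = 12·11 / (10·14) = 33/35.
e_ss = 2/(1 + K_p) = 2/(68/35) = 35/34.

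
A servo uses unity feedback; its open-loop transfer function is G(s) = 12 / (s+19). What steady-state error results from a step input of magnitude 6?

114/31

No free integrators in G(s): this is a type 0 system.
K_p = lim_{s→0} G(s) = 12 / (19) = 12/19.
e_ss = 6/(1 + K_p) = 6/(31/19) = 114/31.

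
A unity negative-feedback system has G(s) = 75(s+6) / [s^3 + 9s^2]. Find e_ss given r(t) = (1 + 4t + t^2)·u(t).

0.04

Factoring s^2 from the denominator leaves a polynomial with constant term 9, so the system is type 2. Taking each input component in turn:
  • 1: tracked with zero error.
  • 4t: tracked with zero error.
  • t^2: e_ss = 2/K_a with K_a=50 → 0.04.
Total e_ss = 0.04.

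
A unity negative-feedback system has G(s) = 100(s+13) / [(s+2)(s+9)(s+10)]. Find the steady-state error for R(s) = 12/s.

54/37

No free integrators in G(s): this is a type 0 system.
K_p = lim_{s→0} G(s) = 100·13 / (2·9·10) = 65/9.
e_ss = 12/(1 + K_p) = 12/(74/9) = 54/37.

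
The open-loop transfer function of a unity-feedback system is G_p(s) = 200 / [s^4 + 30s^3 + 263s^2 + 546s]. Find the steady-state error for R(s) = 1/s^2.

2.73

Lowest-order denominator term is 546s, so the open loop has 1 pole at the origin → type 1 system.
K_v = lim_{s→0} s·G_p(s) = 200 / 546 = 100/273.
e_ss = 1/K_v = 1/(100/273) = 2.73.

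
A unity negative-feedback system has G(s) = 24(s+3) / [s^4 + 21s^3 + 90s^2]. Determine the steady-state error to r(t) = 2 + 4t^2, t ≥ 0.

The denominator has no term below 90s^2 — 2 poles at s=0, type 2. By superposition:
  • 2: tracked with zero error.
  • 4t^2: e_ss = 8/K_a with K_a=0.8 → 10.
Total e_ss = 10.

10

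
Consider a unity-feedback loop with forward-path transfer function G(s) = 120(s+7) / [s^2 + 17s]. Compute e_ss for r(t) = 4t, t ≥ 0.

17/210

Lowest-order denominator term is 17s, so the open loop has 1 pole at the origin → type 1 system.
K_v = lim_{s→0} s·G(s) = 120·7 / 17 = 840/17.
e_ss = 4/K_v = 4/(840/17) = 17/210.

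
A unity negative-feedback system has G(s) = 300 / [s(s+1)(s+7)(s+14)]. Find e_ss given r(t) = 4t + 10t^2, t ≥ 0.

infinity

System type = 1 (one pole at s=0). Treating each term separately:
  • 4t: e_ss = 4/K_v with K_v=150/49 → 98/75.
  • 10t^2: a type-1 system cannot track it, e_ss → ∞.
The unbounded component dominates.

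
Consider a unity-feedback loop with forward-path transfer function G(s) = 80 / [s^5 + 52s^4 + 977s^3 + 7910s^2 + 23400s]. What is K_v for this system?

2/585

The denominator has no term below 23400s — 1 pole at s=0, type 1.
K_v = lim_{s→0} s·G(s) = 80 / 23400 = 2/585.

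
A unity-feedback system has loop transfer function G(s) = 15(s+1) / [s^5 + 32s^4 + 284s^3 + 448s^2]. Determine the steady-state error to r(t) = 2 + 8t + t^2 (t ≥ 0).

The denominator has no term below 448s^2 — 2 poles at s=0, type 2. By superposition:
  • 2: tracked with zero error.
  • 8t: tracked with zero error.
  • t^2: e_ss = 2/K_a with K_a=15/448 → 896/15.
Total e_ss = 896/15.

896/15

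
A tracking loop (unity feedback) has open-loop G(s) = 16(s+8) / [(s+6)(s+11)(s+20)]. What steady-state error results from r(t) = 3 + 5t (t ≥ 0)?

G(s) has no factors of s in the denominator, so the system is type 0. Treating each term separately:
  • 3: e_ss = 3/(1+K_p) with K_p=16/165 → 495/181.
  • 5t: a type-0 system cannot track it, e_ss → ∞.
The unbounded component dominates.

infinity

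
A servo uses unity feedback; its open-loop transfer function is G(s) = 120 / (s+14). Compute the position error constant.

G(s) has no factors of s in the denominator, so the system is type 0.
K_p = lim_{s→0} G(s) = 120 / (14) = 60/7.

60/7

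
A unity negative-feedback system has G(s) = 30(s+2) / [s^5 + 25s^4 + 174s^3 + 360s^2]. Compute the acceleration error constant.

1/6

The denominator has no term below 360s^2 — 2 poles at s=0, type 2.
K_a = lim_{s→0} s^2·G(s) = 30·2 / 360 = 1/6.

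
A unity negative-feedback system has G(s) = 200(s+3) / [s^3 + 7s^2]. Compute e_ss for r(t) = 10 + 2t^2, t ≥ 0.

The denominator has no term below 7s^2 — 2 poles at s=0, type 2. Taking each input component in turn:
  • 10: tracked with zero error.
  • 2t^2: e_ss = 4/K_a with K_a=600/7 → 7/150.
Total e_ss = 7/150.

7/150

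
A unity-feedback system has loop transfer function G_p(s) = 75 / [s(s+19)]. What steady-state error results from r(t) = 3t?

One free integrator in G_p(s): this is a type 1 system.
K_v = lim_{s→0} s·G_p(s) = 75 / (19) = 75/19.
e_ss = 3/K_v = 3/(75/19) = 0.76.

0.76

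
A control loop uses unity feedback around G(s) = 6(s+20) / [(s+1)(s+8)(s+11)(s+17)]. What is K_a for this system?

0

System type = 0 (no poles at s=0).
K_a = lim_{s→0} s^2·G(s) = 0 (the extra factor of s kills the finite limit).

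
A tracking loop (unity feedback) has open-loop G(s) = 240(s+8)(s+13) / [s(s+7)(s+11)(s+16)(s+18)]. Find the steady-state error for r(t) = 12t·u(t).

693/65

G(s) has one factor of s in the denominator, so the system is type 1.
K_v = lim_{s→0} s·G(s) = 240·8·13 / (7·11·16·18) = 260/231.
e_ss = 12/K_v = 12/(260/231) = 693/65.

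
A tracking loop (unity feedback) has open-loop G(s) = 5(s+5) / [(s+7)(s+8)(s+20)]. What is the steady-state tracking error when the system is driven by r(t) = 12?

2688/229

No free integrators in G(s): this is a type 0 system.
K_p = lim_{s→0} G(s) = 5·5 / (7·8·20) = 5/224.
e_ss = 12/(1 + K_p) = 12/(229/224) = 2688/229.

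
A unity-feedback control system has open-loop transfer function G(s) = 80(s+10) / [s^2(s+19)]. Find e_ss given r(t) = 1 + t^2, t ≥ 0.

0.0475

G(s) has two factors of s in the denominator, so the system is type 2. Treating each term separately:
  • 1: tracked with zero error.
  • t^2: e_ss = 2/K_a with K_a=800/19 → 0.0475.
Total e_ss = 0.0475.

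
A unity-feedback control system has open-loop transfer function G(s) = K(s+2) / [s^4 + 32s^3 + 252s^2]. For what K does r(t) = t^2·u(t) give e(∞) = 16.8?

The denominator has no term below 252s^2 — 2 poles at s=0, type 2.
K_a = lim_{s→0} s^2·G(s) = K·2 / 252 = (1/126)·K.
e_ss = 2/K_a = 16.8 ⇒ K_a = 5/42 ⇒ K = (5/42)/(1/126) = 15.

15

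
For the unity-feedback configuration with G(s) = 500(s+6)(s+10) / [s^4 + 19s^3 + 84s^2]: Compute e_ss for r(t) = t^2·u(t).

The denominator has no term below 84s^2 — 2 poles at s=0, type 2.
K_a = lim_{s→0} s^2·G(s) = 500·6·10 / 84 = 2500/7.
r(t) = t^2 gives R(s) = 2/s^3.
e_ss = 2/K_a = 2/(2500/7) = 0.0056.

0.0056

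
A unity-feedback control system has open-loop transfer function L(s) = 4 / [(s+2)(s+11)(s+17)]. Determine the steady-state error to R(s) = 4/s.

L(s) has no factors of s in the denominator, so the system is type 0.
K_p = lim_{s→0} L(s) = 4 / (2·11·17) = 2/187.
e_ss = 4/(1 + K_p) = 4/(189/187) = 748/189.

748/189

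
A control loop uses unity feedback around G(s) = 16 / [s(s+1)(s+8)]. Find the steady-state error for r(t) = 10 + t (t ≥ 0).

System type = 1 (one pole at s=0). Taking each input component in turn:
  • 10: tracked with zero error.
  • t: e_ss = 1/K_v with K_v=2 → 0.5.
Total e_ss = 0.5.

0.5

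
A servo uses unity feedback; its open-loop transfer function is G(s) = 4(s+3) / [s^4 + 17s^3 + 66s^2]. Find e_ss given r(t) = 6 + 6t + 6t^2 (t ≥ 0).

The denominator has no term below 66s^2 — 2 poles at s=0, type 2. Taking each input component in turn:
  • 6: tracked with zero error.
  • 6t: tracked with zero error.
  • 6t^2: e_ss = 12/K_a with K_a=2/11 → 66.
Total e_ss = 66.

66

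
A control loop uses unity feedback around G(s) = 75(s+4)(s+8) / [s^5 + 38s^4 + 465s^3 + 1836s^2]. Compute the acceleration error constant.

200/153

Factoring s^2 from the denominator leaves a polynomial with constant term 1836, so the system is type 2.
K_a = lim_{s→0} s^2·G(s) = 75·4·8 / 1836 = 200/153.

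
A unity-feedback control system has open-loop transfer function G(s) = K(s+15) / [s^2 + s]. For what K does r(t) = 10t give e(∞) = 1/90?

60

The denominator has no term below s — 1 pole at s=0, type 1.
K_v = lim_{s→0} s·G(s) = K·15 / 1 = 15·K.
e_ss = 10/K_v = 1/90 ⇒ K_v = 900 ⇒ K = 900/15 = 60.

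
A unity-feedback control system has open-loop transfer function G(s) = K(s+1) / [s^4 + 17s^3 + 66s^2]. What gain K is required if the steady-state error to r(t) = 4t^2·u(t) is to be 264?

Factoring s^2 from the denominator leaves a polynomial with constant term 66, so the system is type 2.
K_a = lim_{s→0} s^2·G(s) = K·1 / 66 = (1/66)·K.
e_ss = 8/K_a = 264 ⇒ K_a = 1/33 ⇒ K = (1/33)/(1/66) = 2.

2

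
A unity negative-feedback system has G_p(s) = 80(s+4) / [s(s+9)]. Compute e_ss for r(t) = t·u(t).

9/320

The open loop has one pole at the origin → type 1 system.
K_v = lim_{s→0} s·G_p(s) = 80·4 / (9) = 320/9.
e_ss = 1/K_v = 1/(320/9) = 9/320.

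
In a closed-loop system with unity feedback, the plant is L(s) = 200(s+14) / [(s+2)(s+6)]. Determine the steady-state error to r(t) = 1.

No free integrators in L(s): this is a type 0 system.
K_p = lim_{s→0} L(s) = 200·14 / (2·6) = 700/3.
e_ss = 1/(1 + K_p) = 1/(703/3) = 3/703.

3/703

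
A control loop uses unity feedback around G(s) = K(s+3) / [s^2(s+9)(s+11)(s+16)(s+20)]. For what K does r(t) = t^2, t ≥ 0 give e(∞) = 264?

G(s) has two factors of s in the denominator, so the system is type 2.
K_a = lim_{s→0} s^2·G(s) = K·3 / (9·11·16·20) = (1/10560)·K.
e_ss = 2/K_a = 264 ⇒ K_a = 1/132 ⇒ K = (1/132)/(1/10560) = 80.

80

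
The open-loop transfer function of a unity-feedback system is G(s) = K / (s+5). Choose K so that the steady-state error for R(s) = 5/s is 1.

No free integrators in G(s): this is a type 0 system.
K_p = lim_{s→0} G(s) = K / (5) = 0.2·K.
e_ss = 5/(1 + K_p) = 1 ⇒ 1 + 0.2·K = 5 ⇒ K = 20.

20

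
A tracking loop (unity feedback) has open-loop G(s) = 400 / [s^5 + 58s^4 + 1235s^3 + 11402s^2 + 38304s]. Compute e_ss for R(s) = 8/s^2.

The denominator has no term below 38304s — 1 pole at s=0, type 1.
K_v = lim_{s→0} s·G(s) = 400 / 38304 = 25/2394.
e_ss = 8/K_v = 8/(25/2394) = 766.08.

766.08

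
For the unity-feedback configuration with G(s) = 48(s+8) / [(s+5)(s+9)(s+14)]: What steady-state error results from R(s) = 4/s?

420/169

G(s) has no factors of s in the denominator, so the system is type 0.
K_p = lim_{s→0} G(s) = 48·8 / (5·9·14) = 64/105.
e_ss = 4/(1 + K_p) = 4/(169/105) = 420/169.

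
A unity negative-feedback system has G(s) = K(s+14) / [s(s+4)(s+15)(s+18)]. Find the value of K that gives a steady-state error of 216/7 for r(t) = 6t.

The open loop has one pole at the origin → type 1 system.
K_v = lim_{s→0} s·G(s) = K·14 / (4·15·18) = (7/540)·K.
e_ss = 6/K_v = 216/7 ⇒ K_v = 7/36 ⇒ K = (7/36)/(7/540) = 15.

15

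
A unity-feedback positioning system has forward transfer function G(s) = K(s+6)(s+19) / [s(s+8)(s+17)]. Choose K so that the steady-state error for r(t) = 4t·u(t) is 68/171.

One free integrator in G(s): this is a type 1 system.
K_v = lim_{s→0} s·G(s) = K·6·19 / (8·17) = (57/68)·K.
e_ss = 4/K_v = 68/171 ⇒ K_v = 171/17 ⇒ K = (171/17)/(57/68) = 12.

12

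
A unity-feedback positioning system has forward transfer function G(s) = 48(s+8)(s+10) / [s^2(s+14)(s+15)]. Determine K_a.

Two free integrators in G(s): this is a type 2 system.
K_a = lim_{s→0} s^2·G(s) = 48·8·10 / (14·15) = 128/7.

128/7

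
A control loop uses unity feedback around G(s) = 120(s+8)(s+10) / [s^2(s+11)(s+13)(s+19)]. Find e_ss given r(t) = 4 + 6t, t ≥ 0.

0

The open loop has two poles at the origin → type 2 system. Treating each term separately:
  • 4: tracked with zero error.
  • 6t: tracked with zero error.
Total e_ss = 0.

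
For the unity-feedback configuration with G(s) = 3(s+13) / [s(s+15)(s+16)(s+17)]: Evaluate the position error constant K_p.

K_p = lim_{s→0} G(s); with 1 pole at the origin the limit diverges, so K_p = ∞.

infinity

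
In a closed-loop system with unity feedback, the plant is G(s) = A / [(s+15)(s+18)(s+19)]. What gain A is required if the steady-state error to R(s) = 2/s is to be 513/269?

250

System type = 0 (no poles at s=0).
K_p = lim_{s→0} G(s) = A / (15·18·19) = (1/5130)·A.
e_ss = 2/(1 + K_p) = 513/269 ⇒ 1 + (1/5130)·A = 538/513 ⇒ A = 250.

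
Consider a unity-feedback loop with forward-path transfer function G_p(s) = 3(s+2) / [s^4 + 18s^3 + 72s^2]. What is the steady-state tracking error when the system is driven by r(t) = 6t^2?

Lowest-order denominator term is 72s^2, so the open loop has 2 poles at the origin → type 2 system.
K_a = lim_{s→0} s^2·G_p(s) = 3·2 / 72 = 1/12.
r(t) = 6t^2 gives R(s) = 12/s^3.
e_ss = 12/K_a = 12/(1/12) = 144.

144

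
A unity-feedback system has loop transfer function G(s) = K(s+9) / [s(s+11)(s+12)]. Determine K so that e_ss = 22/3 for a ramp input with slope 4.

8

The open loop has one pole at the origin → type 1 system.
K_v = lim_{s→0} s·G(s) = K·9 / (11·12) = (3/44)·K.
e_ss = 4/K_v = 22/3 ⇒ K_v = 6/11 ⇒ K = (6/11)/(3/44) = 8.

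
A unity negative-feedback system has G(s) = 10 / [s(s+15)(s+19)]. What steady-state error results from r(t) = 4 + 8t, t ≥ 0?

228

System type = 1 (one pole at s=0). By superposition:
  • 4: tracked with zero error.
  • 8t: e_ss = 8/K_v with K_v=2/57 → 228.
Total e_ss = 228.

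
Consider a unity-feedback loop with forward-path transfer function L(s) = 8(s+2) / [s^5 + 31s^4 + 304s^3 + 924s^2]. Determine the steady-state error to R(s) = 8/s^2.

0

Lowest-order denominator term is 924s^2, so the open loop has 2 poles at the origin → type 2 system.
K_v = ∞ for a type-2 system; e_ss to a ramp is zero.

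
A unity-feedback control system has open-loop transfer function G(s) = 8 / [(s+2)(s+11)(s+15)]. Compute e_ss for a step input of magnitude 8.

G(s) has no factors of s in the denominator, so the system is type 0.
K_p = lim_{s→0} G(s) = 8 / (2·11·15) = 4/165.
e_ss = 8/(1 + K_p) = 8/(169/165) = 1320/169.

1320/169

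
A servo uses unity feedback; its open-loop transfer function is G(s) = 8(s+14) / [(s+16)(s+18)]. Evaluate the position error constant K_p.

7/18

The open loop has no poles at the origin → type 0 system.
K_p = lim_{s→0} G(s) = 8·14 / (16·18) = 7/18.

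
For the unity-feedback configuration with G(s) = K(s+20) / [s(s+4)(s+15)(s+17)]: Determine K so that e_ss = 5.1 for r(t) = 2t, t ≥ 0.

20

System type = 1 (one pole at s=0).
K_v = lim_{s→0} s·G(s) = K·20 / (4·15·17) = (1/51)·K.
e_ss = 2/K_v = 5.1 ⇒ K_v = 20/51 ⇒ K = (20/51)/(1/51) = 20.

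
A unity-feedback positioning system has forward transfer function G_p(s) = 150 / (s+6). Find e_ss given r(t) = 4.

2/13

G_p(s) has no factors of s in the denominator, so the system is type 0.
K_p = lim_{s→0} G_p(s) = 150 / (6) = 25.
e_ss = 4/(1 + K_p) = 4/26 = 2/13.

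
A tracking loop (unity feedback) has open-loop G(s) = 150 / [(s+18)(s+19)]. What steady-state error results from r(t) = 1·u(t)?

System type = 0 (no poles at s=0).
K_p = lim_{s→0} G(s) = 150 / (18·19) = 25/57.
e_ss = 1/(1 + K_p) = 1/(82/57) = 57/82.

57/82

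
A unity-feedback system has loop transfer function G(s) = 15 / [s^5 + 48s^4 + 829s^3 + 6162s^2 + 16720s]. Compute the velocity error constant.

3/3344

Factoring s from the denominator leaves a polynomial with constant term 16720, so the system is type 1.
K_v = lim_{s→0} s·G(s) = 15 / 16720 = 3/3344.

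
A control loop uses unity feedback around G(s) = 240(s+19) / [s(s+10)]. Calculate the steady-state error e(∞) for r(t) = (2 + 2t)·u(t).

System type = 1 (one pole at s=0). By superposition:
  • 2: tracked with zero error.
  • 2t: e_ss = 2/K_v with K_v=456 → 1/228.
Total e_ss = 1/228.

1/228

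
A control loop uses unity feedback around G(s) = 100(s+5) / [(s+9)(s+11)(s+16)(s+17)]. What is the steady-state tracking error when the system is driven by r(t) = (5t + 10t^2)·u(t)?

infinity

System type = 0 (no poles at s=0). By superposition:
  • 5t: a type-0 system cannot track it, e_ss → ∞.
  • 10t^2: a type-0 system cannot track it, e_ss → ∞.
The unbounded component dominates.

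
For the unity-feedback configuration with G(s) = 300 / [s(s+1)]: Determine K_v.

The open loop has one pole at the origin → type 1 system.
K_v = lim_{s→0} s·G(s) = 300 / (1) = 300.

300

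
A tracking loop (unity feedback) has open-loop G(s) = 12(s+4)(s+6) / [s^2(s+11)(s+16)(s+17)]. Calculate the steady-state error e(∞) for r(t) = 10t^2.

System type = 2 (two poles at s=0).
K_a = lim_{s→0} s^2·G(s) = 12·4·6 / (11·16·17) = 18/187.
r(t) = 10t^2 gives R(s) = 20/s^3.
e_ss = 20/K_a = 20/(18/187) = 1870/9.

1870/9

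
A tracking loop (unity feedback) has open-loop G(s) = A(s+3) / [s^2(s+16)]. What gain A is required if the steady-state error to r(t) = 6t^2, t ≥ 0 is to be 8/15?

120

The open loop has two poles at the origin → type 2 system.
K_a = lim_{s→0} s^2·G(s) = A·3 / (16) = 0.1875·A.
e_ss = 12/K_a = 8/15 ⇒ K_a = 22.5 ⇒ A = 22.5/0.1875 = 120.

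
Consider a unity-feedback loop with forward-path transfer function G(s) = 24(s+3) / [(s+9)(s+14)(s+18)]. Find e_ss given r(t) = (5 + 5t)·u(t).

infinity

No free integrators in G(s): this is a type 0 system. Treating each term separately:
  • 5: e_ss = 5/(1+K_p) with K_p=2/63 → 63/13.
  • 5t: a type-0 system cannot track it, e_ss → ∞.
The unbounded component dominates.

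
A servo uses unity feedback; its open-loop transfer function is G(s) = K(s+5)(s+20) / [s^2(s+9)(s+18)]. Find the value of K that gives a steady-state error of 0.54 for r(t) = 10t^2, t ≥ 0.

60

System type = 2 (two poles at s=0).
K_a = lim_{s→0} s^2·G(s) = K·5·20 / (9·18) = (50/81)·K.
e_ss = 20/K_a = 0.54 ⇒ K_a = 1000/27 ⇒ K = (1000/27)/(50/81) = 60.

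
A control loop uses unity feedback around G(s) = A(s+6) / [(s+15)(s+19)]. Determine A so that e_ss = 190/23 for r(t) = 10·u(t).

No free integrators in G(s): this is a type 0 system.
K_p = lim_{s→0} G(s) = A·6 / (15·19) = (2/95)·A.
e_ss = 10/(1 + K_p) = 190/23 ⇒ 1 + (2/95)·A = 23/19 ⇒ A = 10.

10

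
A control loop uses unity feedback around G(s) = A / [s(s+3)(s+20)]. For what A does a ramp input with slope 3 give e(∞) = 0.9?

200

G(s) has one factor of s in the denominator, so the system is type 1.
K_v = lim_{s→0} s·G(s) = A / (3·20) = (1/60)·A.
e_ss = 3/K_v = 0.9 ⇒ K_v = 10/3 ⇒ A = (10/3)/(1/60) = 200.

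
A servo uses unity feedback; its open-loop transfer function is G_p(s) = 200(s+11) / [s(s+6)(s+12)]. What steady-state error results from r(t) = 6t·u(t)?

54/275

One free integrator in G_p(s): this is a type 1 system.
K_v = lim_{s→0} s·G_p(s) = 200·11 / (6·12) = 275/9.
e_ss = 6/K_v = 6/(275/9) = 54/275.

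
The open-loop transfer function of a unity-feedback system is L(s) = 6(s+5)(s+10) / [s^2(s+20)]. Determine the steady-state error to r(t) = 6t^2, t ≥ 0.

System type = 2 (two poles at s=0).
K_a = lim_{s→0} s^2·L(s) = 6·5·10 / (20) = 15.
r(t) = 6t^2 gives R(s) = 12/s^3.
e_ss = 12/K_a = 12/15 = 0.8.

0.8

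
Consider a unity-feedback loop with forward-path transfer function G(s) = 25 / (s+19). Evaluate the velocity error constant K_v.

G(s) has no factors of s in the denominator, so the system is type 0.
K_v = lim_{s→0} s·G(s) = 0 (the extra factor of s kills the finite limit).

0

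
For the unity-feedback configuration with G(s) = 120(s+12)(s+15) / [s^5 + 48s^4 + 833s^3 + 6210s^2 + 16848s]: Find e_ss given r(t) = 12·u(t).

0

Factoring s from the denominator leaves a polynomial with constant term 16848, so the system is type 1.
K_p = ∞ for a type-1 system; e_ss to a step is zero.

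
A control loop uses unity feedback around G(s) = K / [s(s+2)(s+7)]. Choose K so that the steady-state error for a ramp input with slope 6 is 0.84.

100

One free integrator in G(s): this is a type 1 system.
K_v = lim_{s→0} s·G(s) = K / (2·7) = (1/14)·K.
e_ss = 6/K_v = 0.84 ⇒ K_v = 50/7 ⇒ K = (50/7)/(1/14) = 100.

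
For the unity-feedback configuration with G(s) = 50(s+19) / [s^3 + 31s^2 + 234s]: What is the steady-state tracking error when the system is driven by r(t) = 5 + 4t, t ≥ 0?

468/475

Factoring s from the denominator leaves a polynomial with constant term 234, so the system is type 1. Treating each term separately:
  • 5: tracked with zero error.
  • 4t: e_ss = 4/K_v with K_v=475/117 → 468/475.
Total e_ss = 468/475.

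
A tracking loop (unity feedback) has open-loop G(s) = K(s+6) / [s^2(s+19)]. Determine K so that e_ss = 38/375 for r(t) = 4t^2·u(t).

250

The open loop has two poles at the origin → type 2 system.
K_a = lim_{s→0} s^2·G(s) = K·6 / (19) = (6/19)·K.
e_ss = 8/K_a = 38/375 ⇒ K_a = 1500/19 ⇒ K = (1500/19)/(6/19) = 250.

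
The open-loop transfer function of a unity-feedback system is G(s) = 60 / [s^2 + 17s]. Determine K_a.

0

Factoring s from the denominator leaves a polynomial with constant term 17, so the system is type 1.
K_a = lim_{s→0} s^2·G(s) = 0 (the extra factor of s kills the finite limit).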